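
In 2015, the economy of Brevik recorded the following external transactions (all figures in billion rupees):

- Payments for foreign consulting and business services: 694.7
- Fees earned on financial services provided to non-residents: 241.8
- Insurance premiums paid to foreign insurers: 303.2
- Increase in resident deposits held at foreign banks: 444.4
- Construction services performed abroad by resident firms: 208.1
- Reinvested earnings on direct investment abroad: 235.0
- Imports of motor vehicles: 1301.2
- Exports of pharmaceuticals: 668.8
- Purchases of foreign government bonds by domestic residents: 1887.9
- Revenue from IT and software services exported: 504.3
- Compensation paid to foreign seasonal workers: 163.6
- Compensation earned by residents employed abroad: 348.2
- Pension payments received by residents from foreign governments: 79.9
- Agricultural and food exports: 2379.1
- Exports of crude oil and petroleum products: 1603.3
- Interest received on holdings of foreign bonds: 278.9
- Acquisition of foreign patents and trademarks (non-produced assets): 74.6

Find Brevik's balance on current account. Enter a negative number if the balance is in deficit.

4084.7

Goods: 1603.3 - 1301.2 + 2379.1 + 668.8 = 3350.0
Services: -303.2 + 504.3 + 241.8 + 208.1 - 694.7 = -43.7
Primary income: -163.6 + 348.2 + 278.9 + 235.0 = 698.5
Secondary income: 79.9
Current account = 3350.0 + (-43.7) + 698.5 + 79.9 = 4084.7
(Excluded from the current account — financial account: increase in resident deposits held at foreign banks 444.4, purchases of foreign government bonds by domestic residents 1887.9; capital account: acquisition of foreign patents and trademarks (non-produced assets) 74.6.)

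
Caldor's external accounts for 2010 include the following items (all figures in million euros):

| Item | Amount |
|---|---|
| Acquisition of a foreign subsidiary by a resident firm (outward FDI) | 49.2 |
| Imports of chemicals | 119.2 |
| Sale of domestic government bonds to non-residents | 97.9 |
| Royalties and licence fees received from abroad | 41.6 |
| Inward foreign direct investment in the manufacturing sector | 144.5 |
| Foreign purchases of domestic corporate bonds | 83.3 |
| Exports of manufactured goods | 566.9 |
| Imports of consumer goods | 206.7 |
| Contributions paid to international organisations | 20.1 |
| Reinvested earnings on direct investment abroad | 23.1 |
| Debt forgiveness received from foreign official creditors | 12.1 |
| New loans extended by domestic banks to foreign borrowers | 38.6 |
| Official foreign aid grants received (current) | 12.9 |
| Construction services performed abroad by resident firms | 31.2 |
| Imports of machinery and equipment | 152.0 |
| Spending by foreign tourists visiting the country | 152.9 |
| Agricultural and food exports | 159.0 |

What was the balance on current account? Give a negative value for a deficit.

Goods: 566.9 - 206.7 - 119.2 - 152.0 + 159.0 = 248.0
Services: 31.2 + 41.6 + 152.9 = 225.7
Primary income: 23.1
Secondary income: 12.9 - 20.1 = -7.2
Current account = 248.0 + 225.7 + 23.1 + (-7.2) = 489.6
(Excluded from the current account — financial account: acquisition of a foreign subsidiary by a resident firm (outward FDI) 49.2, sale of domestic government bonds to non-residents 97.9, inward foreign direct investment in the manufacturing sector 144.5, foreign purchases of domestic corporate bonds 83.3, new loans extended by domestic banks to foreign borrowers 38.6; capital account: debt forgiveness received from foreign official creditors 12.1.)

489.6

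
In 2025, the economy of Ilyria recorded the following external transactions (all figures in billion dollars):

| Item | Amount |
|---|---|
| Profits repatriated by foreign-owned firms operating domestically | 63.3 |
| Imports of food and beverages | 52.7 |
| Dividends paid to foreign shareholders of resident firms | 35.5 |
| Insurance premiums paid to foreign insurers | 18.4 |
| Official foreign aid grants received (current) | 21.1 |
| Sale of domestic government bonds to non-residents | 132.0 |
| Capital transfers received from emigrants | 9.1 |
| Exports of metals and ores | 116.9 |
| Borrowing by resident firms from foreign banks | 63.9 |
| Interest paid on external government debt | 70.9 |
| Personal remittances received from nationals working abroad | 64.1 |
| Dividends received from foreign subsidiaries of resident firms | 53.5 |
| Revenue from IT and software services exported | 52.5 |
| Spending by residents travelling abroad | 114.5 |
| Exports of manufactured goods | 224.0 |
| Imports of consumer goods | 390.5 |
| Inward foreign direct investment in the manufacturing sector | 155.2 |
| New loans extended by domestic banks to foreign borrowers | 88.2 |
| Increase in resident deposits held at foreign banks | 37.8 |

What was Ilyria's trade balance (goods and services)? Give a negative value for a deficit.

-182.7

Goods: 116.9 - 52.7 - 390.5 + 224.0 = -102.3
Services: -114.5 - 18.4 + 52.5 = -80.4
Trade balance = -102.3 + (-80.4) = -182.7
(Excluded from the trade balance — primary income: profits repatriated by foreign-owned firms operating domestically 63.3, dividends paid to foreign shareholders of resident firms 35.5, interest paid on external government debt 70.9, dividends received from foreign subsidiaries of resident firms 53.5; secondary income: official foreign aid grants received (current) 21.1, personal remittances received from nationals working abroad 64.1; financial account: sale of domestic government bonds to non-residents 132.0, borrowing by resident firms from foreign banks 63.9, inward foreign direct investment in the manufacturing sector 155.2, new loans extended by domestic banks to foreign borrowers 88.2, increase in resident deposits held at foreign banks 37.8; capital account: capital transfers received from emigrants 9.1.)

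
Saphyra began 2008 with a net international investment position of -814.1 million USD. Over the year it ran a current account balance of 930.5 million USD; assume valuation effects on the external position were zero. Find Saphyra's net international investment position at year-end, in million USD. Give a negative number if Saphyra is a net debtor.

With no valuation effects, change in NIIP = current account = 930.5
End-of-year NIIP = -814.1 + 930.5 = 116.4

116.4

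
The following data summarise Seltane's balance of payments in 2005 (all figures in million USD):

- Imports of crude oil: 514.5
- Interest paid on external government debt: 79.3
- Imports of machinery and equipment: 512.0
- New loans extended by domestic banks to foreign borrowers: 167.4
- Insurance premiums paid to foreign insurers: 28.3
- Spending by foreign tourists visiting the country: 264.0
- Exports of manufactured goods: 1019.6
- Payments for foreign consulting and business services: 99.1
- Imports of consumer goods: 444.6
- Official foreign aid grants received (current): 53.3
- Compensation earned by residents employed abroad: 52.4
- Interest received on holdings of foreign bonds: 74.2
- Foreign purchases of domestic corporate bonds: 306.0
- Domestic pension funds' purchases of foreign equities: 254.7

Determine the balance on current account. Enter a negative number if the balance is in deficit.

-214.3

Goods: -514.5 - 444.6 - 512.0 + 1019.6 = -451.5
Services: -28.3 + 264.0 - 99.1 = 136.6
Primary income: 52.4 + 74.2 - 79.3 = 47.3
Secondary income: 53.3
Current account = (-451.5) + 136.6 + 47.3 + 53.3 = -214.3
(Excluded from the current account — financial account: new loans extended by domestic banks to foreign borrowers 167.4, foreign purchases of domestic corporate bonds 306.0, domestic pension funds' purchases of foreign equities 254.7.)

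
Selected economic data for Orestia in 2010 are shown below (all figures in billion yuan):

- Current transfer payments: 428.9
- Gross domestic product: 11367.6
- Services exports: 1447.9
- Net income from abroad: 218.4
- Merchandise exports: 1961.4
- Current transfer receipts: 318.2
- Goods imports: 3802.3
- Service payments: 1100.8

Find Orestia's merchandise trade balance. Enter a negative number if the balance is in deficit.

Goods balance = 1961.4 - 3802.3 = -1840.9

-1840.9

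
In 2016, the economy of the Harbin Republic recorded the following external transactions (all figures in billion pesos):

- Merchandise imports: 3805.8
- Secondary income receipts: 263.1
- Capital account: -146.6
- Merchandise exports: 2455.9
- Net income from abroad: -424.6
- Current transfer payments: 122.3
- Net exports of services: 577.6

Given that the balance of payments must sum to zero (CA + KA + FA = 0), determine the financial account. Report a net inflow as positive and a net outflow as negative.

1202.7

Goods balance = 2455.9 - 3805.8 = -1349.9
Services balance = 577.6
Trade balance (goods + services) = -1349.9 + 577.6 = -772.3
Net primary income = -424.6
Net secondary income = 263.1 - 122.3 = 140.8
Current account = -772.3 + (-424.6) + 140.8 = -1056.1
Financial account = -(-1056.1 + (-146.6)) = 1202.7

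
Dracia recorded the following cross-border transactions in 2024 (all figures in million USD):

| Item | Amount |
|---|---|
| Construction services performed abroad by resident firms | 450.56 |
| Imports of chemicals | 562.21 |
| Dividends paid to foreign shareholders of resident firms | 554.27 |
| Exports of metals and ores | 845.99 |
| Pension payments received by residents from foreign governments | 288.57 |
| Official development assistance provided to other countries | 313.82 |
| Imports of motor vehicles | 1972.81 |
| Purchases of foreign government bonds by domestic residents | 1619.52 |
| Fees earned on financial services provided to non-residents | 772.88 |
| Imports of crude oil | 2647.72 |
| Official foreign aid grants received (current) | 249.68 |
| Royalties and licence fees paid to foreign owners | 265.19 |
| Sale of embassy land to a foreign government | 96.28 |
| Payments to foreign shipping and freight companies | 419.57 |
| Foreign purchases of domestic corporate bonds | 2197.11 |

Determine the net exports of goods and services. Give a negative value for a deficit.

Goods: -562.21 - 1972.81 + 845.99 - 2647.72 = -4336.75
Services: 772.88 + 450.56 - 265.19 - 419.57 = 538.68
Trade balance = -4336.75 + 538.68 = -3798.07
(Excluded from the trade balance — primary income: dividends paid to foreign shareholders of resident firms 554.27; secondary income: pension payments received by residents from foreign governments 288.57, official development assistance provided to other countries 313.82, official foreign aid grants received (current) 249.68; financial account: purchases of foreign government bonds by domestic residents 1619.52, foreign purchases of domestic corporate bonds 2197.11; capital account: sale of embassy land to a foreign government 96.28.)

-3798.07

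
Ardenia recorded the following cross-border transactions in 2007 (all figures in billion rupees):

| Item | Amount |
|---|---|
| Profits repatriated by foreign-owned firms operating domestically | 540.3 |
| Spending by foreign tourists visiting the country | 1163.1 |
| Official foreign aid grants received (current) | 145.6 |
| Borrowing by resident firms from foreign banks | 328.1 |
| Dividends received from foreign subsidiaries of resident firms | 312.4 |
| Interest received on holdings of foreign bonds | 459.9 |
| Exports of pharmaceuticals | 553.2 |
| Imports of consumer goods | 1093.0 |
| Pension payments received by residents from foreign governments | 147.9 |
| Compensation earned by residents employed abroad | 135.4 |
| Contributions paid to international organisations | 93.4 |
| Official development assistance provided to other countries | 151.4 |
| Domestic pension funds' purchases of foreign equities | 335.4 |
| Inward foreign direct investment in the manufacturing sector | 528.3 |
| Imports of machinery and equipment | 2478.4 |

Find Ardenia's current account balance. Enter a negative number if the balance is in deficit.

-1439.0

Goods: -2478.4 - 1093.0 + 553.2 = -3018.2
Services: 1163.1
Primary income: 312.4 + 459.9 - 540.3 + 135.4 = 367.4
Secondary income: -93.4 - 151.4 + 147.9 + 145.6 = 48.7
Current account = (-3018.2) + 1163.1 + 367.4 + 48.7 = -1439.0
(Excluded from the current account — financial account: borrowing by resident firms from foreign banks 328.1, domestic pension funds' purchases of foreign equities 335.4, inward foreign direct investment in the manufacturing sector 528.3.)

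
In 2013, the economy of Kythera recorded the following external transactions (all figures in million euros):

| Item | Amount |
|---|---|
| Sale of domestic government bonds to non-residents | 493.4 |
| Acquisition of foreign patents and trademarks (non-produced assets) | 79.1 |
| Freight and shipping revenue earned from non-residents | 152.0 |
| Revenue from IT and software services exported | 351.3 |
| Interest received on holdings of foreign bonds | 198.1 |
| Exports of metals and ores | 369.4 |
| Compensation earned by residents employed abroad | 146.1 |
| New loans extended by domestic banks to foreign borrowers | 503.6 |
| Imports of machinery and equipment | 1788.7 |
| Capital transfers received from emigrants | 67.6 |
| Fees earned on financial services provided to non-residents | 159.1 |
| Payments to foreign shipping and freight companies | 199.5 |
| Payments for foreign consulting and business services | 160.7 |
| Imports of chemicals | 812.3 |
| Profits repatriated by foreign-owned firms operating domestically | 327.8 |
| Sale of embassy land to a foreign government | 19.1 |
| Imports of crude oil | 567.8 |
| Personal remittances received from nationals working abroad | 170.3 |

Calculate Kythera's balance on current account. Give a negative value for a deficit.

-2310.5

Goods: 369.4 - 567.8 - 1788.7 - 812.3 = -2799.4
Services: 159.1 - 160.7 + 351.3 + 152.0 - 199.5 = 302.2
Primary income: 198.1 - 327.8 + 146.1 = 16.4
Secondary income: 170.3
Current account = (-2799.4) + 302.2 + 16.4 + 170.3 = -2310.5
(Excluded from the current account — financial account: sale of domestic government bonds to non-residents 493.4, new loans extended by domestic banks to foreign borrowers 503.6; capital account: acquisition of foreign patents and trademarks (non-produced assets) 79.1, capital transfers received from emigrants 67.6, sale of embassy land to a foreign government 19.1.)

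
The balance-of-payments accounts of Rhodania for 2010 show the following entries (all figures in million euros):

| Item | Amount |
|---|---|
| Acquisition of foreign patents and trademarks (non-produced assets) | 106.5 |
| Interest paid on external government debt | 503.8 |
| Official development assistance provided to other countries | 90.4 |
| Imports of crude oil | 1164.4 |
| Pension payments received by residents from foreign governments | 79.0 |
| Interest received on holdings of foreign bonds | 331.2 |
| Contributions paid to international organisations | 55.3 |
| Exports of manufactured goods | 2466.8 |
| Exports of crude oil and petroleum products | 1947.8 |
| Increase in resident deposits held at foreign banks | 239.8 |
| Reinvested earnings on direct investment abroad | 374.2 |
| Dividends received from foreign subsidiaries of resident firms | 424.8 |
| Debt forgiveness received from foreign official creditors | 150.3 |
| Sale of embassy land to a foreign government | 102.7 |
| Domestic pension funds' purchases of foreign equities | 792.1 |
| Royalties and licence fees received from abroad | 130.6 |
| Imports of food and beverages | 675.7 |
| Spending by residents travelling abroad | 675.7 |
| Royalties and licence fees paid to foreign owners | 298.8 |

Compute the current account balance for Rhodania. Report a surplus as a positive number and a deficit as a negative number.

2290.3

Goods: 2466.8 - 1164.4 + 1947.8 - 675.7 = 2574.5
Services: -298.8 + 130.6 - 675.7 = -843.9
Primary income: 424.8 - 503.8 + 331.2 + 374.2 = 626.4
Secondary income: 79.0 - 90.4 - 55.3 = -66.7
Current account = 2574.5 + (-843.9) + 626.4 + (-66.7) = 2290.3
(Excluded from the current account — capital account: acquisition of foreign patents and trademarks (non-produced assets) 106.5, debt forgiveness received from foreign official creditors 150.3, sale of embassy land to a foreign government 102.7; financial account: increase in resident deposits held at foreign banks 239.8, domestic pension funds' purchases of foreign equities 792.1.)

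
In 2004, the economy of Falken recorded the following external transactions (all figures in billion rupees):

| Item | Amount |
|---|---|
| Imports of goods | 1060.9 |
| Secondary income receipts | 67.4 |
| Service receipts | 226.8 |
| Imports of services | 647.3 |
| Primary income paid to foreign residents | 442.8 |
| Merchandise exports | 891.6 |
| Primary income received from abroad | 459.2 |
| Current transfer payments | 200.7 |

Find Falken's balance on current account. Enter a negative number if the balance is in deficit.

Goods balance = 891.6 - 1060.9 = -169.3
Services balance = 226.8 - 647.3 = -420.5
Trade balance (goods + services) = -169.3 + (-420.5) = -589.8
Net primary income = 459.2 - 442.8 = 16.4
Net secondary income = 67.4 - 200.7 = -133.3
Current account = -589.8 + 16.4 + (-133.3) = -706.7

-706.7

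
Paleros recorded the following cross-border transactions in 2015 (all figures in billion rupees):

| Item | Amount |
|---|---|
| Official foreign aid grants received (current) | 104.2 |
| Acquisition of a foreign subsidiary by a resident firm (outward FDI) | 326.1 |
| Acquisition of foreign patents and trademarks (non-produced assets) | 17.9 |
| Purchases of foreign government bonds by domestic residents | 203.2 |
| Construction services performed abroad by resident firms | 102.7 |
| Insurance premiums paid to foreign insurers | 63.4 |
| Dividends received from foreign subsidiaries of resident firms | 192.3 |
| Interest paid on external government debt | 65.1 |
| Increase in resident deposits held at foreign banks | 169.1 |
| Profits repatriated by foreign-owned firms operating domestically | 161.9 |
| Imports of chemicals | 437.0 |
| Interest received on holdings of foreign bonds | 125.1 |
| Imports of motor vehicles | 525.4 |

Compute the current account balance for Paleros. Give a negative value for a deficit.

Goods: -437.0 - 525.4 = -962.4
Services: 102.7 - 63.4 = 39.3
Primary income: -65.1 - 161.9 + 125.1 + 192.3 = 90.4
Secondary income: 104.2
Current account = (-962.4) + 39.3 + 90.4 + 104.2 = -728.5
(Excluded from the current account — financial account: acquisition of a foreign subsidiary by a resident firm (outward FDI) 326.1, purchases of foreign government bonds by domestic residents 203.2, increase in resident deposits held at foreign banks 169.1; capital account: acquisition of foreign patents and trademarks (non-produced assets) 17.9.)

-728.5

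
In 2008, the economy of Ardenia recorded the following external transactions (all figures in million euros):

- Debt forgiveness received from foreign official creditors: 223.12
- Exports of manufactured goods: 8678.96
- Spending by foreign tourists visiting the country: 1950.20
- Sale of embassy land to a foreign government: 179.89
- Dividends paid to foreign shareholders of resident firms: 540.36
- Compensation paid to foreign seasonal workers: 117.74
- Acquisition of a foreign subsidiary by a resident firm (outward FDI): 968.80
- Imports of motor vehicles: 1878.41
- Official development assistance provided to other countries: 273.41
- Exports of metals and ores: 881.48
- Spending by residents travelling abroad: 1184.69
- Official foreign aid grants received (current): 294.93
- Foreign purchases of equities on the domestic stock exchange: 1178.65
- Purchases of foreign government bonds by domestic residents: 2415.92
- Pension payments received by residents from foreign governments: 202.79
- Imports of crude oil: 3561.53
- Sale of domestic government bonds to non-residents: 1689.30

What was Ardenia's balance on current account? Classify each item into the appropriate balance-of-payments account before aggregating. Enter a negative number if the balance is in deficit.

4452.22

Goods: -3561.53 + 8678.96 - 1878.41 + 881.48 = 4120.50
Services: -1184.69 + 1950.20 = 765.51
Primary income: -117.74 - 540.36 = -658.10
Secondary income: -273.41 + 202.79 + 294.93 = 224.31
Current account = 4120.50 + 765.51 + (-658.10) + 224.31 = 4452.22
(Excluded from the current account — capital account: debt forgiveness received from foreign official creditors 223.12, sale of embassy land to a foreign government 179.89; financial account: acquisition of a foreign subsidiary by a resident firm (outward FDI) 968.80, foreign purchases of equities on the domestic stock exchange 1178.65, purchases of foreign government bonds by domestic residents 2415.92, sale of domestic government bonds to non-residents 1689.30.)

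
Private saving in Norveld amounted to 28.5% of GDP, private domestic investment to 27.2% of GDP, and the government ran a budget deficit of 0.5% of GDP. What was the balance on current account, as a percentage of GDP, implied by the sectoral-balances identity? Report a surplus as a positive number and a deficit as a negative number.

By the sectoral-balances identity, CA = (S_private - I) + (T - G).
Private balance = 28.5 - 27.2 = 1.3
Government balance (T - G) = -0.5
CA = 1.3 + (-0.5) = 0.8

0.8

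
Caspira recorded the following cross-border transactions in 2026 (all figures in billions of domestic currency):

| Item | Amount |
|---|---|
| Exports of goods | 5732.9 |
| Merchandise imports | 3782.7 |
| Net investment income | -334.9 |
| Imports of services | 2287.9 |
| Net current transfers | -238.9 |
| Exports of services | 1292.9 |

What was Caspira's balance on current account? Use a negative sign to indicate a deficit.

381.4

Goods balance = 5732.9 - 3782.7 = 1950.2
Services balance = 1292.9 - 2287.9 = -995.0
Trade balance (goods + services) = 1950.2 + (-995.0) = 955.2
Net primary income = -334.9
Net secondary income = -238.9
Current account = 955.2 + (-334.9) + (-238.9) = 381.4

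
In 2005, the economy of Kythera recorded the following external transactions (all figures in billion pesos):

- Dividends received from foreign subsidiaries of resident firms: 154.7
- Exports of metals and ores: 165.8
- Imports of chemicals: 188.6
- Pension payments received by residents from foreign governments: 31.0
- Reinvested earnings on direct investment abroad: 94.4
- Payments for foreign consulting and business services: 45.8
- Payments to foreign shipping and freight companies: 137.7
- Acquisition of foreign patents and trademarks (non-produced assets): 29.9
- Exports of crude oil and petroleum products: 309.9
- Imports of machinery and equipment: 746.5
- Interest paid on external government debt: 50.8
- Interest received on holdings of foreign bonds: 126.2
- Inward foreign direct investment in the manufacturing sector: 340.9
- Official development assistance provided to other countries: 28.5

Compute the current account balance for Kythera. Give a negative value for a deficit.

Goods: -188.6 + 165.8 - 746.5 + 309.9 = -459.4
Services: -45.8 - 137.7 = -183.5
Primary income: 154.7 + 94.4 - 50.8 + 126.2 = 324.5
Secondary income: 31.0 - 28.5 = 2.5
Current account = (-459.4) + (-183.5) + 324.5 + 2.5 = -315.9
(Excluded from the current account — capital account: acquisition of foreign patents and trademarks (non-produced assets) 29.9; financial account: inward foreign direct investment in the manufacturing sector 340.9.)

-315.9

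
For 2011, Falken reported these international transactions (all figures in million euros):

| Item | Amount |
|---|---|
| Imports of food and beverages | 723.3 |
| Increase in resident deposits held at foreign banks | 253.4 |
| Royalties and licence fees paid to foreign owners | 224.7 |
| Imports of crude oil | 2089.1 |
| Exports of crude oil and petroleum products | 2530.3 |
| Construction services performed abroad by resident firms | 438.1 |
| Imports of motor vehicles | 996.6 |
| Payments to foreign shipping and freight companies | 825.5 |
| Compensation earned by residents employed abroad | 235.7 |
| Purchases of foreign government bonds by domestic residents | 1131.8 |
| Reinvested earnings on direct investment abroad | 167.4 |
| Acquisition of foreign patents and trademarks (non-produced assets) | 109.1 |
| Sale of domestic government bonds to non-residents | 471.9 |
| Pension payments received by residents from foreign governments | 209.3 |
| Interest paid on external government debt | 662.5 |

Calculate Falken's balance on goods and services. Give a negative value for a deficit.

-1890.8

Goods: 2530.3 - 723.3 - 996.6 - 2089.1 = -1278.7
Services: -825.5 + 438.1 - 224.7 = -612.1
Trade balance = -1278.7 + (-612.1) = -1890.8
(Excluded from the trade balance — financial account: increase in resident deposits held at foreign banks 253.4, purchases of foreign government bonds by domestic residents 1131.8, sale of domestic government bonds to non-residents 471.9; primary income: compensation earned by residents employed abroad 235.7, reinvested earnings on direct investment abroad 167.4, interest paid on external government debt 662.5; capital account: acquisition of foreign patents and trademarks (non-produced assets) 109.1; secondary income: pension payments received by residents from foreign governments 209.3.)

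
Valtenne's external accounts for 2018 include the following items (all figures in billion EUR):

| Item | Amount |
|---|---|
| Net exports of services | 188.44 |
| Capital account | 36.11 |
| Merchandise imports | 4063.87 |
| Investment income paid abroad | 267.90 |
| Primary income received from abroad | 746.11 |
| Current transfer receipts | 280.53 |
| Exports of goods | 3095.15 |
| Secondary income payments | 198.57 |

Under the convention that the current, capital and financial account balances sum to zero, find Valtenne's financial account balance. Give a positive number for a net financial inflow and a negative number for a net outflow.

184.00

Goods balance = 3095.15 - 4063.87 = -968.72
Services balance = 188.44
Trade balance (goods + services) = -968.72 + 188.44 = -780.28
Net primary income = 746.11 - 267.90 = 478.21
Net secondary income = 280.53 - 198.57 = 81.96
Current account = -780.28 + 478.21 + 81.96 = -220.11
Financial account = -(-220.11 + 36.11) = 184.00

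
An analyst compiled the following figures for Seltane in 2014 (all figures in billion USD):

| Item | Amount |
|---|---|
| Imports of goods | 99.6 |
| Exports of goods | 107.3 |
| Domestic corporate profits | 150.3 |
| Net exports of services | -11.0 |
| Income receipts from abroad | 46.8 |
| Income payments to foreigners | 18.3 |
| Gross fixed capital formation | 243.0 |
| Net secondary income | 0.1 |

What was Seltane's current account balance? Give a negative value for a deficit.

25.3

Goods balance = 107.3 - 99.6 = 7.7
Services balance = -11.0
Trade balance (goods + services) = 7.7 + (-11.0) = -3.3
Net primary income = 46.8 - 18.3 = 28.5
Net secondary income = 0.1
Current account = -3.3 + 28.5 + 0.1 = 25.3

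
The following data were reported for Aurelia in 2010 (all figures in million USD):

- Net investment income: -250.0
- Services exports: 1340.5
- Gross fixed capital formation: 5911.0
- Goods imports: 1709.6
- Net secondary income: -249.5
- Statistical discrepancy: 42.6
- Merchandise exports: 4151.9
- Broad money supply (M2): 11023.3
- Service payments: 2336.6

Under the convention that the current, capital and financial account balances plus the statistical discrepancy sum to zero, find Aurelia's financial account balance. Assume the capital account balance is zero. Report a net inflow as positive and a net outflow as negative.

Goods balance = 4151.9 - 1709.6 = 2442.3
Services balance = 1340.5 - 2336.6 = -996.1
Trade balance (goods + services) = 2442.3 + (-996.1) = 1446.2
Net primary income = -250.0
Net secondary income = -249.5
Current account = 1446.2 + (-250.0) + (-249.5) = 946.7
Financial account = -(946.7 + 42.6) = -989.3

-989.3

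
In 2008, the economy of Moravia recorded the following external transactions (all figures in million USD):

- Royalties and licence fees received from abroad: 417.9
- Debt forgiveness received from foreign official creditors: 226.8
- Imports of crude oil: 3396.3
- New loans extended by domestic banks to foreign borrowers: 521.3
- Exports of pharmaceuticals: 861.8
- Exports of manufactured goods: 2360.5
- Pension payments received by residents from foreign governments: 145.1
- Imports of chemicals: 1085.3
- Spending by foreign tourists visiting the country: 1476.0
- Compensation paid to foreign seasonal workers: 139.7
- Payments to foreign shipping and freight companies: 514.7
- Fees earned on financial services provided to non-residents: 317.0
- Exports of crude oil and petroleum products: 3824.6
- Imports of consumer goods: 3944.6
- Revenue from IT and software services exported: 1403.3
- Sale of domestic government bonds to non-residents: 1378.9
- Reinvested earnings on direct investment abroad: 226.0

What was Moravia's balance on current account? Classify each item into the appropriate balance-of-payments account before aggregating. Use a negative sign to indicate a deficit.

1951.6

Goods: 861.8 + 2360.5 + 3824.6 - 1085.3 - 3396.3 - 3944.6 = -1379.3
Services: 1403.3 + 1476.0 + 417.9 + 317.0 - 514.7 = 3099.5
Primary income: -139.7 + 226.0 = 86.3
Secondary income: 145.1
Current account = (-1379.3) + 3099.5 + 86.3 + 145.1 = 1951.6
(Excluded from the current account — capital account: debt forgiveness received from foreign official creditors 226.8; financial account: new loans extended by domestic banks to foreign borrowers 521.3, sale of domestic government bonds to non-residents 1378.9.)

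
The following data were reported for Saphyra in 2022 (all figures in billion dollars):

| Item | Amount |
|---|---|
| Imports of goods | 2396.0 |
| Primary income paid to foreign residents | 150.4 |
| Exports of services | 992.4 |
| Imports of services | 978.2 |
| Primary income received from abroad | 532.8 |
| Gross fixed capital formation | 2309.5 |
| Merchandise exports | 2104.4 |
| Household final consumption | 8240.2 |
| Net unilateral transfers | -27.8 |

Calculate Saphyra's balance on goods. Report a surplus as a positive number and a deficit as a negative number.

-291.6

Goods balance = 2104.4 - 2396.0 = -291.6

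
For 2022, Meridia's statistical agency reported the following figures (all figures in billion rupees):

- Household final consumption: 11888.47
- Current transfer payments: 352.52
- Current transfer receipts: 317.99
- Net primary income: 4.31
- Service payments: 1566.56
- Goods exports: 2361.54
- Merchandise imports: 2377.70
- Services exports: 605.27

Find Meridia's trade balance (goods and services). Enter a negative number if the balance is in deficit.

Goods balance = 2361.54 - 2377.70 = -16.16
Services balance = 605.27 - 1566.56 = -961.29
Trade balance (goods + services) = -16.16 + (-961.29) = -977.45

-977.45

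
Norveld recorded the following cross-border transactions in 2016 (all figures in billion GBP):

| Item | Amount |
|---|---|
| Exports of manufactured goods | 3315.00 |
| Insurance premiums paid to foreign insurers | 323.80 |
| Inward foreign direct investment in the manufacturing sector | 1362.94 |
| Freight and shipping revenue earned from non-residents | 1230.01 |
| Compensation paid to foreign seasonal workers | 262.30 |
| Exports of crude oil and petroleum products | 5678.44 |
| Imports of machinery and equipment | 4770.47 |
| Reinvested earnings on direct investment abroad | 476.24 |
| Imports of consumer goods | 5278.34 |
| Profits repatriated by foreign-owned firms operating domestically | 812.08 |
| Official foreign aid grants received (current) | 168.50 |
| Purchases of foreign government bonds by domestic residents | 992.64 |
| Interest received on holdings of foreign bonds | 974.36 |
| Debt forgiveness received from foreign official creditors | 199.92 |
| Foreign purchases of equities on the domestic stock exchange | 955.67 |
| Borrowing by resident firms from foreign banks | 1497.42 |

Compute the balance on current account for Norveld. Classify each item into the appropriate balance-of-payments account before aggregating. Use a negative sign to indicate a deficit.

Goods: 3315.00 - 5278.34 + 5678.44 - 4770.47 = -1055.37
Services: 1230.01 - 323.80 = 906.21
Primary income: 476.24 - 812.08 + 974.36 - 262.30 = 376.22
Secondary income: 168.50
Current account = (-1055.37) + 906.21 + 376.22 + 168.50 = 395.56
(Excluded from the current account — financial account: inward foreign direct investment in the manufacturing sector 1362.94, purchases of foreign government bonds by domestic residents 992.64, foreign purchases of equities on the domestic stock exchange 955.67, borrowing by resident firms from foreign banks 1497.42; capital account: debt forgiveness received from foreign official creditors 199.92.)

395.56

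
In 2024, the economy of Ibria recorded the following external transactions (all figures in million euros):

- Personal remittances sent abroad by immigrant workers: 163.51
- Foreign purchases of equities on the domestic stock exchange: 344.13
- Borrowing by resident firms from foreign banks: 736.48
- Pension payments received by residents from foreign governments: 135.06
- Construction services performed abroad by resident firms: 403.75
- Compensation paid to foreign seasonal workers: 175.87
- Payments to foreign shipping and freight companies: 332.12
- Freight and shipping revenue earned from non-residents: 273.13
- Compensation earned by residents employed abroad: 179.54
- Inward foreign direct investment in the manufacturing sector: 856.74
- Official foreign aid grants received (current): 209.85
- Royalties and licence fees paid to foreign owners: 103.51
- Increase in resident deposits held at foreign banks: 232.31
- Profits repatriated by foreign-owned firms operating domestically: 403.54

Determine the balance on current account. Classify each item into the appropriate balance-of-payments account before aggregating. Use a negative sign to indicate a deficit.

22.78

Services: -332.12 + 403.75 + 273.13 - 103.51 = 241.25
Primary income: -175.87 + 179.54 - 403.54 = -399.87
Secondary income: 209.85 - 163.51 + 135.06 = 181.40
Current account = 241.25 + (-399.87) + 181.40 = 22.78
(Excluded from the current account — financial account: foreign purchases of equities on the domestic stock exchange 344.13, borrowing by resident firms from foreign banks 736.48, inward foreign direct investment in the manufacturing sector 856.74, increase in resident deposits held at foreign banks 232.31.)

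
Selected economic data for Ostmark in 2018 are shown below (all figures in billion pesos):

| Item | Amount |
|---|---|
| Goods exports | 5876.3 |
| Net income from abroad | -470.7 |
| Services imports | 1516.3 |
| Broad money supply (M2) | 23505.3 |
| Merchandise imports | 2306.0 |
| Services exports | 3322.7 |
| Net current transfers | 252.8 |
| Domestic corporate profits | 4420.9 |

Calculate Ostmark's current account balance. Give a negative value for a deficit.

Goods balance = 5876.3 - 2306.0 = 3570.3
Services balance = 3322.7 - 1516.3 = 1806.4
Trade balance (goods + services) = 3570.3 + 1806.4 = 5376.7
Net primary income = -470.7
Net secondary income = 252.8
Current account = 5376.7 + (-470.7) + 252.8 = 5158.8

5158.8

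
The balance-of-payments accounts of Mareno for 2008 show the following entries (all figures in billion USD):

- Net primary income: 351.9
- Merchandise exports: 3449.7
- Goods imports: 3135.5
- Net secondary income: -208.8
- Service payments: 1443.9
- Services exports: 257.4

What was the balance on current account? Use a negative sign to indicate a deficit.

-729.2

Goods balance = 3449.7 - 3135.5 = 314.2
Services balance = 257.4 - 1443.9 = -1186.5
Trade balance (goods + services) = 314.2 + (-1186.5) = -872.3
Net primary income = 351.9
Net secondary income = -208.8
Current account = -872.3 + 351.9 + (-208.8) = -729.2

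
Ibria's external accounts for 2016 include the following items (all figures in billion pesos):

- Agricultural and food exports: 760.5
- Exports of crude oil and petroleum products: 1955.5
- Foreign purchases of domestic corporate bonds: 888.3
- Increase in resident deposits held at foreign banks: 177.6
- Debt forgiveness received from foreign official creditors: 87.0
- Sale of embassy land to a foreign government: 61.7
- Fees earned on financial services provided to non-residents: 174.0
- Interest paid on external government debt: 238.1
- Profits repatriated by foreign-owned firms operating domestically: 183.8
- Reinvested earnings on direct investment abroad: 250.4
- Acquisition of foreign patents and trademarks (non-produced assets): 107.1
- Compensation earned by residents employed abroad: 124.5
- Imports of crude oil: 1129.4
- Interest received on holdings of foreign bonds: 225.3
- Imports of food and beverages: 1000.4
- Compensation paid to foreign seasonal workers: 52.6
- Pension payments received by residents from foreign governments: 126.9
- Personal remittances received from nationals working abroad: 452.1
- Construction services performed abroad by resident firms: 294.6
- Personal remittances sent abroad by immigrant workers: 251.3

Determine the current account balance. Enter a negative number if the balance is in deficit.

Goods: -1129.4 + 760.5 + 1955.5 - 1000.4 = 586.2
Services: 294.6 + 174.0 = 468.6
Primary income: 250.4 - 183.8 - 238.1 + 225.3 - 52.6 + 124.5 = 125.7
Secondary income: -251.3 + 452.1 + 126.9 = 327.7
Current account = 586.2 + 468.6 + 125.7 + 327.7 = 1508.2
(Excluded from the current account — financial account: foreign purchases of domestic corporate bonds 888.3, increase in resident deposits held at foreign banks 177.6; capital account: debt forgiveness received from foreign official creditors 87.0, sale of embassy land to a foreign government 61.7, acquisition of foreign patents and trademarks (non-produced assets) 107.1.)

1508.2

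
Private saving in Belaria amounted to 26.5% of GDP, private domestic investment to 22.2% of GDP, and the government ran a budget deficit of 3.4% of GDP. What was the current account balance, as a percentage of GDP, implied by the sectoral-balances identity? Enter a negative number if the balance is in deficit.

By the sectoral-balances identity, CA = (S_private - I) + (T - G).
Private balance = 26.5 - 22.2 = 4.3
Government balance (T - G) = -3.4
CA = 4.3 + (-3.4) = 0.9

0.9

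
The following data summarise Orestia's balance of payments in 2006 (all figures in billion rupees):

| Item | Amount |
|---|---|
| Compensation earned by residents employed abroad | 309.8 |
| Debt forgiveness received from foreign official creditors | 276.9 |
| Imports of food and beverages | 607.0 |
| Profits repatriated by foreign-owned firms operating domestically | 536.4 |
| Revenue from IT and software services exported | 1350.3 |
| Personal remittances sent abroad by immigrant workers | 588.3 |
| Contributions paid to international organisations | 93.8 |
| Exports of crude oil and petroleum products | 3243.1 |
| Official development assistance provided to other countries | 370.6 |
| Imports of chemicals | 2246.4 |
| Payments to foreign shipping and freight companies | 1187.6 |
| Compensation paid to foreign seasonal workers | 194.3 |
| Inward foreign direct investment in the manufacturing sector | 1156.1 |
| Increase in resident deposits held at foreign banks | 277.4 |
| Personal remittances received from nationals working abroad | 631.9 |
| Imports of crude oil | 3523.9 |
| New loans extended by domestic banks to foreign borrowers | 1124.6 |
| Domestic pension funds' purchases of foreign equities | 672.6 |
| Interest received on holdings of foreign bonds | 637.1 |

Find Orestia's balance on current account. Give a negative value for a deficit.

Goods: 3243.1 - 607.0 - 2246.4 - 3523.9 = -3134.2
Services: 1350.3 - 1187.6 = 162.7
Primary income: -536.4 - 194.3 + 637.1 + 309.8 = 216.2
Secondary income: -588.3 - 370.6 + 631.9 - 93.8 = -420.8
Current account = (-3134.2) + 162.7 + 216.2 + (-420.8) = -3176.1
(Excluded from the current account — capital account: debt forgiveness received from foreign official creditors 276.9; financial account: inward foreign direct investment in the manufacturing sector 1156.1, increase in resident deposits held at foreign banks 277.4, new loans extended by domestic banks to foreign borrowers 1124.6, domestic pension funds' purchases of foreign equities 672.6.)

-3176.1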